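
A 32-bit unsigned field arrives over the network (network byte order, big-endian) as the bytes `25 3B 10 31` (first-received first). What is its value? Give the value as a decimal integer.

Big-endian stores the most-significant byte at the lowest address.
The bytes are already most-significant first: 0x253B1031.
0x253B1031 = 624627761.

624627761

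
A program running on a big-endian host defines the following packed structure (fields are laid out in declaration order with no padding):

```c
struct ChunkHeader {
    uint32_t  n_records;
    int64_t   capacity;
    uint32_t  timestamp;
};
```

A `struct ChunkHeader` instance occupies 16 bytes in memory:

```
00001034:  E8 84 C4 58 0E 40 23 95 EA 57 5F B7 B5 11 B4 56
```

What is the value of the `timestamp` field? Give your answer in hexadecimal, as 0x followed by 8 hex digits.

`timestamp` follows `n_records` (4 B), `capacity` (8 B), so it starts at offset 4 + 8 = 12 and occupies 4 bytes.
Bytes at offsets 12..15: B5 11 B4 56.
Big-endian: lowest address holds the most-significant byte.
The bytes are already most-significant first: 0xB511B456.

0xB511B456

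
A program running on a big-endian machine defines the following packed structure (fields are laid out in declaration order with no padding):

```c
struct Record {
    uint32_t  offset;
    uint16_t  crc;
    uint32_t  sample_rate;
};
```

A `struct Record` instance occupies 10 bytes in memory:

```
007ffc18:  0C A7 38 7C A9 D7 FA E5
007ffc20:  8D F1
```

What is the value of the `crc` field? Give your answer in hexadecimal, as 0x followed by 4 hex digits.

`crc` follows `offset` (4 bytes), so it starts at byte offset 4 and occupies 2 bytes.
Bytes at offsets 4..5: A9 D7.
Big-endian stores the most-significant byte at the lowest address.
The bytes are already most-significant first: 0xA9D7.

0xA9D7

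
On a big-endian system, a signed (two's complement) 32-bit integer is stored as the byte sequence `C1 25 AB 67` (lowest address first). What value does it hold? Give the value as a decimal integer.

Big-endian: lowest address holds the most-significant byte.
The bytes are already most-significant first: 0xC125AB67.
Top bit is set, so as a signed 32-bit value this is 0xC125AB67 − 2^32 = -1054495897.

-1054495897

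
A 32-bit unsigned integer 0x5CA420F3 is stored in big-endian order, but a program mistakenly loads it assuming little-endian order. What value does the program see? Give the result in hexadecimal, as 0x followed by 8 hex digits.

0xF320A45C

Stored big-endian, the bytes at ascending addresses are 5C A4 20 F3.
Read back as little-endian, the first byte is least significant, giving 0xF320A45C.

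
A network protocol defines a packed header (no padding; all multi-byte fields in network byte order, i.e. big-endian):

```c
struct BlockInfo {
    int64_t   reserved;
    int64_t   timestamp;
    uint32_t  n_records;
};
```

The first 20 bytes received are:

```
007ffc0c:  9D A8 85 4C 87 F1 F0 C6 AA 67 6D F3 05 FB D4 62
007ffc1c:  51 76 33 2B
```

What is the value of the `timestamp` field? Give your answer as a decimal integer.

`timestamp` follows `reserved` (8 bytes), so it starts at byte offset 8 and occupies 8 bytes.
Bytes at offsets 8..15: AA 67 6D F3 05 FB D4 62.
Big-endian stores the most-significant byte at the lowest address.
The bytes are already most-significant first: 0xAA676DF305FBD462.
Top bit is set, so as a signed 64-bit value this is 0xAA676DF305FBD462 − 2^64 = -6167840274115734430.

-6167840274115734430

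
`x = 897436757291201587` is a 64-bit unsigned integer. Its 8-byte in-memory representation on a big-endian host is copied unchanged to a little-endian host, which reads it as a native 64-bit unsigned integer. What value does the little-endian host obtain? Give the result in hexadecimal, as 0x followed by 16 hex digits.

897436757291201587 in 64-bit hexadecimal is 0x0C7455F9D6B87433.
Stored big-endian, the bytes at ascending addresses are 0C 74 55 F9 D6 B8 74 33.
Read back as little-endian, the first byte is least significant, giving 0x3374B8D6F955740C.

0x3374B8D6F955740C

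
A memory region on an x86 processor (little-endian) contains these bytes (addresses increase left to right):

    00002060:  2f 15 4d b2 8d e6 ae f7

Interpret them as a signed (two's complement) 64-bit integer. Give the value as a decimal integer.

-599288204137523921

In little-endian order the low byte comes first in memory.
Reassemble most-significant byte first: F7 AE E6 8D B2 4D 15 2F → 0xF7AEE68DB24D152F.
Top bit is set, so as a signed 64-bit value this is 0xF7AEE68DB24D152F − 2^64 = -599288204137523921.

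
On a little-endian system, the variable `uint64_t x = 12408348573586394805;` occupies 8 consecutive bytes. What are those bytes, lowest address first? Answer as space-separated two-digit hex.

B5 8E D7 11 49 4F 33 AC

12408348573586394805 in hexadecimal, padded to 64 bits, is 0xAC334F4911D78EB5.
Split into bytes (most-significant first): AC 33 4F 49 11 D7 8E B5.
Little-endian stores the least-significant byte at the lowest address.
So at ascending addresses the bytes are B5 8E D7 11 49 4F 33 AC.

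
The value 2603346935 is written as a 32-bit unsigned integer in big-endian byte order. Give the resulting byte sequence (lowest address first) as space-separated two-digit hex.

9B 2B EB F7

2603346935 in hexadecimal, padded to 32 bits, is 0x9B2BEBF7.
Split into bytes (most-significant first): 9B 2B EB F7.
Big-endian: lowest address holds the most-significant byte.
So the memory order matches the most-significant-first order: 9B 2B EB F7.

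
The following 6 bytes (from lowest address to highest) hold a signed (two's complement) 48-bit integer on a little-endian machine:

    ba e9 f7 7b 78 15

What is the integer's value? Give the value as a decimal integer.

23607220103610

Little-endian stores the least-significant byte at the lowest address.
Reassemble most-significant byte first: 15 78 7B F7 E9 BA → 0x15787BF7E9BA.
0x15787BF7E9BA = 23607220103610.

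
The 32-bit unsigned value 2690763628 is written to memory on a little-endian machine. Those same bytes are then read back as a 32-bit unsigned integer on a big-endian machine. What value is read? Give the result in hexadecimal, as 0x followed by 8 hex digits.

2690763628 in 32-bit hexadecimal is 0xA061CB6C.
Stored little-endian, the bytes at ascending addresses are 6C CB 61 A0.
Read back as big-endian, the last byte is least significant, giving 0x6CCB61A0.

0x6CCB61A0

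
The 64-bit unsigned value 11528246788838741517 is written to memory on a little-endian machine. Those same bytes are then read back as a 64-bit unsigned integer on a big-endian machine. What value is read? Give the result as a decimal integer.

961172223145540767

11528246788838741517 in 64-bit hexadecimal is 0x9FFC8F600BC5560D.
Stored little-endian, the bytes at ascending addresses are 0D 56 C5 0B 60 8F FC 9F.
Read back as big-endian, the last byte is least significant, giving 0x0D56C50B608FFC9F.
0x0D56C50B608FFC9F = 961172223145540767.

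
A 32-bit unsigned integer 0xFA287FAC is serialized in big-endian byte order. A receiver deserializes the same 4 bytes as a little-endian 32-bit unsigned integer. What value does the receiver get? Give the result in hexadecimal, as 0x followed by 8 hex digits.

0xAC7F28FA

Stored big-endian, the bytes at ascending addresses are FA 28 7F AC.
Read back as little-endian, the first byte is least significant, giving 0xAC7F28FA.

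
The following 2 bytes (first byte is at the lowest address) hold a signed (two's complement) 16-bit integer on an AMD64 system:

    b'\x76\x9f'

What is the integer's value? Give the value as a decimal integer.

Little-endian: lowest address holds the least-significant byte.
Reassemble most-significant byte first: 9F 76 → 0x9F76.
Top bit is set, so as a signed 16-bit value this is 0x9F76 − 2^16 = -24714.

-24714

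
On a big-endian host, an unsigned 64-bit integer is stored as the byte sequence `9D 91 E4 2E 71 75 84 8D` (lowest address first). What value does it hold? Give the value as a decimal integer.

Big-endian: lowest address holds the most-significant byte.
The bytes are already most-significant first: 0x9D91E42E7175848D.
0x9D91E42E7175848D = 11354107023700886669.

11354107023700886669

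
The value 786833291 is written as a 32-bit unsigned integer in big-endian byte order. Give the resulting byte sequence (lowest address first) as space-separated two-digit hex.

2E E6 1F 8B

786833291 in hexadecimal, padded to 32 bits, is 0x2EE61F8B.
Split into bytes (most-significant first): 2E E6 1F 8B.
Big-endian stores the most-significant byte at the lowest address.
So the memory order matches the most-significant-first order: 2E E6 1F 8B.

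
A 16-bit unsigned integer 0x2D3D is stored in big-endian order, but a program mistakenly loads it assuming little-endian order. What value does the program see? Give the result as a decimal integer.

15661

Stored big-endian, the bytes at ascending addresses are 2D 3D.
Read back as little-endian, the first byte is least significant, giving 0x3D2D.
0x3D2D = 15661.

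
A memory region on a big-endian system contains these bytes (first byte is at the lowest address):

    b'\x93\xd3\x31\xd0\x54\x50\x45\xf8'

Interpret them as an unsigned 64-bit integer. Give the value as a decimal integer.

10651912314498860536

Big-endian stores the most-significant byte at the lowest address.
The bytes are already most-significant first: 0x93D331D0545045F8.
0x93D331D0545045F8 = 10651912314498860536.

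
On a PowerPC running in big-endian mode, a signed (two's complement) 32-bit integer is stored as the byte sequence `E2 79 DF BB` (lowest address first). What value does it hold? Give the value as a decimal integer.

-495329349

In big-endian order the high byte comes first in memory.
The bytes are already most-significant first: 0xE279DFBB.
Top bit is set, so as a signed 32-bit value this is 0xE279DFBB − 2^32 = -495329349.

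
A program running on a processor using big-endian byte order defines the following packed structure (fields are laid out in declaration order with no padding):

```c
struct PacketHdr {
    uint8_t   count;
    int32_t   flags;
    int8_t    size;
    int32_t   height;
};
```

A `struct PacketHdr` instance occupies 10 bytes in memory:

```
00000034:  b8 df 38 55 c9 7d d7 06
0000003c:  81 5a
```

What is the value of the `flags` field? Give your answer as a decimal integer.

-549956151

`flags` follows `count` (1 byte), so it starts at byte offset 1 and occupies 4 bytes.
Bytes at offsets 1..4: DF 38 55 C9.
Big-endian: lowest address holds the most-significant byte.
The bytes are already most-significant first: 0xDF3855C9.
Top bit is set, so as a signed 32-bit value this is 0xDF3855C9 − 2^32 = -549956151.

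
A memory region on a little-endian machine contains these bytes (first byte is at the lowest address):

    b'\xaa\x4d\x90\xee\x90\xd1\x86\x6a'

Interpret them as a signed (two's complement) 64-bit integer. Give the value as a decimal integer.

Little-endian stores the least-significant byte at the lowest address.
Reassemble most-significant byte first: 6A 86 D1 90 EE 90 4D AA → 0x6A86D190EE904DAA.
0x6A86D190EE904DAA = 7676053035307519402.

7676053035307519402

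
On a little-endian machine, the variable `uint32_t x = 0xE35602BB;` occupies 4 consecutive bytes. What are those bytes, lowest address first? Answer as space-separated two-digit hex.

Split into bytes (most-significant first): E3 56 02 BB.
In little-endian order the low byte comes first in memory.
So at ascending addresses the bytes are BB 02 56 E3.

BB 02 56 E3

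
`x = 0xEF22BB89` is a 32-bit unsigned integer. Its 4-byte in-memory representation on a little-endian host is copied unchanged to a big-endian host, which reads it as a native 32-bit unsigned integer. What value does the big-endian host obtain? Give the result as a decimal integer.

2310742767

Stored little-endian, the bytes at ascending addresses are 89 BB 22 EF.
Read back as big-endian, the last byte is least significant, giving 0x89BB22EF.
0x89BB22EF = 2310742767.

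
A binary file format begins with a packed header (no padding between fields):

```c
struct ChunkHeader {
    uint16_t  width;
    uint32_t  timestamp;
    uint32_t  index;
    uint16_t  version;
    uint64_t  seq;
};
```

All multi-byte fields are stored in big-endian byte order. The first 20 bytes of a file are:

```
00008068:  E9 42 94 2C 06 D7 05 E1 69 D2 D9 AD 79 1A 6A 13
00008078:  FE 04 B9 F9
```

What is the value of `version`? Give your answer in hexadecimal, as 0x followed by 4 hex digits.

0xD9AD

`version` follows `width` (2 B), `timestamp` (4 B), `index` (4 B), so it starts at offset 2 + 4 + 4 = 10 and occupies 2 bytes.
Bytes at offsets 10..11: D9 AD.
Big-endian stores the most-significant byte at the lowest address.
The bytes are already most-significant first: 0xD9AD.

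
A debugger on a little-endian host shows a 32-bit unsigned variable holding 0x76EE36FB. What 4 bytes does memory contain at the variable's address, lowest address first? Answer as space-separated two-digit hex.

FB 36 EE 76

Split into bytes (most-significant first): 76 EE 36 FB.
Little-endian stores the least-significant byte at the lowest address.
So at ascending addresses the bytes are FB 36 EE 76.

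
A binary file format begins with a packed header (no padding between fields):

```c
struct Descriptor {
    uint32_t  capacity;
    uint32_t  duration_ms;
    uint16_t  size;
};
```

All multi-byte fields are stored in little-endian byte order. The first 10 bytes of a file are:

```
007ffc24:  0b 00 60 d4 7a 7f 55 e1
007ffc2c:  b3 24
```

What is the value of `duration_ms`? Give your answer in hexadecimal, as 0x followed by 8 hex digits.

`duration_ms` follows `capacity` (4 bytes), so it starts at byte offset 4 and occupies 4 bytes.
Bytes at offsets 4..7: 7A 7F 55 E1.
Little-endian stores the least-significant byte at the lowest address.
Reassemble most-significant byte first: E1 55 7F 7A → 0xE1557F7A.

0xE1557F7A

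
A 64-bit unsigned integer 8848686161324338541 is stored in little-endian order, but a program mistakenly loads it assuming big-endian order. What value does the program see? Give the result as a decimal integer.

8848686161324338541 in 64-bit hexadecimal is 0x7ACCD92E6EA6ED6D.
Stored little-endian, the bytes at ascending addresses are 6D ED A6 6E 2E D9 CC 7A.
Read back as big-endian, the last byte is least significant, giving 0x6DEDA66E2ED9CC7A.
0x6DEDA66E2ED9CC7A = 7921170311777209466.

7921170311777209466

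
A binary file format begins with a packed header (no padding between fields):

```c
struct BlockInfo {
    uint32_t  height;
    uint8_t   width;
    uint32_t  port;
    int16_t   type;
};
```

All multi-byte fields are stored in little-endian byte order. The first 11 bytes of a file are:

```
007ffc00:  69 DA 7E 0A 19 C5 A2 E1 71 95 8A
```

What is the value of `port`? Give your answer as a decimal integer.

`port` follows `height` (4 B), `width` (1 B), so it starts at offset 4 + 1 = 5 and occupies 4 bytes.
Bytes at offsets 5..8: C5 A2 E1 71.
Little-endian stores the least-significant byte at the lowest address.
Reassemble most-significant byte first: 71 E1 A2 C5 → 0x71E1A2C5.
0x71E1A2C5 = 1910612677.

1910612677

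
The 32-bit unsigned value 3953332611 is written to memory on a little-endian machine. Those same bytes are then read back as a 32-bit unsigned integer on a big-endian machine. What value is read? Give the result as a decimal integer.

2198971371

3953332611 in 32-bit hexadecimal is 0xEBA31183.
Stored little-endian, the bytes at ascending addresses are 83 11 A3 EB.
Read back as big-endian, the last byte is least significant, giving 0x8311A3EB.
0x8311A3EB = 2198971371.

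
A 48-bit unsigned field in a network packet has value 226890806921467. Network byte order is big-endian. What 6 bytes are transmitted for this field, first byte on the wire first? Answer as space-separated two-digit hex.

CE 5B 21 F3 08 FB

226890806921467 in hexadecimal, padded to 48 bits, is 0xCE5B21F308FB.
Split into bytes (most-significant first): CE 5B 21 F3 08 FB.
Big-endian stores the most-significant byte at the lowest address.
So the memory order matches the most-significant-first order: CE 5B 21 F3 08 FB.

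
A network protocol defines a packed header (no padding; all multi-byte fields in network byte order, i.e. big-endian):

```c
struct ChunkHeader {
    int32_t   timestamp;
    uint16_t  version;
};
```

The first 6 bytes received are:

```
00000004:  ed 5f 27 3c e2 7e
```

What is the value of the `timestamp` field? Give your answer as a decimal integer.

-312531140

`timestamp` is the first field, at byte offset 0, occupying 4 bytes.
Bytes at offsets 0..3: ED 5F 27 3C.
Big-endian stores the most-significant byte at the lowest address.
The bytes are already most-significant first: 0xED5F273C.
Top bit is set, so as a signed 32-bit value this is 0xED5F273C − 2^32 = -312531140.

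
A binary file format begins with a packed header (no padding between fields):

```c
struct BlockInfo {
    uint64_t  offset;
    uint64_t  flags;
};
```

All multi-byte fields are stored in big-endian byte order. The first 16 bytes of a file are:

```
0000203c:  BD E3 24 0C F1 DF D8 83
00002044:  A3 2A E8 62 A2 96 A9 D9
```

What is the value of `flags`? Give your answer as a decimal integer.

`flags` follows `offset` (8 bytes), so it starts at byte offset 8 and occupies 8 bytes.
Bytes at offsets 8..15: A3 2A E8 62 A2 96 A9 D9.
In big-endian order the high byte comes first in memory.
The bytes are already most-significant first: 0xA32AE862A296A9D9.
0xA32AE862A296A9D9 = 11757465287536323033.

11757465287536323033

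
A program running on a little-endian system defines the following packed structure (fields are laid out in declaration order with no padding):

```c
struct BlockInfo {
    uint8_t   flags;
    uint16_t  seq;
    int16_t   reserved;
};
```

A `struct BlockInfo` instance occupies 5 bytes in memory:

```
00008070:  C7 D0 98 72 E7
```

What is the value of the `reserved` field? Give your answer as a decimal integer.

`reserved` follows `flags` (1 B), `seq` (2 B), so it starts at offset 1 + 2 = 3 and occupies 2 bytes.
Bytes at offsets 3..4: 72 E7.
Little-endian: lowest address holds the least-significant byte.
Reassemble most-significant byte first: E7 72 → 0xE772.
Top bit is set, so as a signed 16-bit value this is 0xE772 − 2^16 = -6286.

-6286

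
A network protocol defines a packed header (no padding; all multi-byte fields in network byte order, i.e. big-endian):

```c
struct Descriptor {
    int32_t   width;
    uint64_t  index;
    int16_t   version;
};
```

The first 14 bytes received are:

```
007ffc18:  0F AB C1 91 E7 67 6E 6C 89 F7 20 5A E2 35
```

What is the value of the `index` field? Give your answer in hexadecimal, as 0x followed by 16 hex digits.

`index` follows `width` (4 bytes), so it starts at byte offset 4 and occupies 8 bytes.
Bytes at offsets 4..11: E7 67 6E 6C 89 F7 20 5A.
Big-endian: lowest address holds the most-significant byte.
The bytes are already most-significant first: 0xE7676E6C89F7205A.

0xE7676E6C89F7205A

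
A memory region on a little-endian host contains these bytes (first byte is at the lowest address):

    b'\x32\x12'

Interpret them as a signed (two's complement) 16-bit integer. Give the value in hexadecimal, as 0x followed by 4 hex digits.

Little-endian stores the least-significant byte at the lowest address.
Reassemble most-significant byte first: 12 32 → 0x1232.

0x1232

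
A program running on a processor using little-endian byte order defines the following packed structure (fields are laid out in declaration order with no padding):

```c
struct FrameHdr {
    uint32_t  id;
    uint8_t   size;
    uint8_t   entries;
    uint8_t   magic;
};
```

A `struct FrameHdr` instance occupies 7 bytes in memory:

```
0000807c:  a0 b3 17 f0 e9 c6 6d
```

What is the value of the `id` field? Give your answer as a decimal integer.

`id` is the first field, at byte offset 0, occupying 4 bytes.
Bytes at offsets 0..3: A0 B3 17 F0.
In little-endian order the low byte comes first in memory.
Reassemble most-significant byte first: F0 17 B3 A0 → 0xF017B3A0.
0xF017B3A0 = 4028085152.

4028085152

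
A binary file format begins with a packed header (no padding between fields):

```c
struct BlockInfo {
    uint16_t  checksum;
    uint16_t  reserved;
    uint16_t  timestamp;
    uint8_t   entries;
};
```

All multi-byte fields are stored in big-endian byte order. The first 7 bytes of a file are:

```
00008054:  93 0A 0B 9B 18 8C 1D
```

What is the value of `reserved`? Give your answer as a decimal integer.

`reserved` follows `checksum` (2 bytes), so it starts at byte offset 2 and occupies 2 bytes.
Bytes at offsets 2..3: 0B 9B.
Big-endian: lowest address holds the most-significant byte.
The bytes are already most-significant first: 0x0B9B.
0x0B9B = 2971.

2971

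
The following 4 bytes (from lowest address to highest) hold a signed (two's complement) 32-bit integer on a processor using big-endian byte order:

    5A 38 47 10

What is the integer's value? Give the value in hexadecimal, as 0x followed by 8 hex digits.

0x5A384710

Big-endian stores the most-significant byte at the lowest address.
The bytes are already most-significant first: 0x5A384710.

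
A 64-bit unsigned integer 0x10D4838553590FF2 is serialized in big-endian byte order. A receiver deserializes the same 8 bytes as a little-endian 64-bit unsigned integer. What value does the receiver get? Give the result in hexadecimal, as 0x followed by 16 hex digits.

0xF20F59538583D410

Stored big-endian, the bytes at ascending addresses are 10 D4 83 85 53 59 0F F2.
Read back as little-endian, the first byte is least significant, giving 0xF20F59538583D410.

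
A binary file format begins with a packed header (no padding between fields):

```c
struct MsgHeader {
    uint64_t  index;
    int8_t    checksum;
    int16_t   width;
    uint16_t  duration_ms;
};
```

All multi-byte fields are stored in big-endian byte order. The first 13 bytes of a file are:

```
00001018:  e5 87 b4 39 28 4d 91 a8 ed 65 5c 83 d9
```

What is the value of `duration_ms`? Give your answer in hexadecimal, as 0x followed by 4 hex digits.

0x83D9

`duration_ms` follows `index` (8 B), `checksum` (1 B), `width` (2 B), so it starts at offset 8 + 1 + 2 = 11 and occupies 2 bytes.
Bytes at offsets 11..12: 83 D9.
In big-endian order the high byte comes first in memory.
The bytes are already most-significant first: 0x83D9.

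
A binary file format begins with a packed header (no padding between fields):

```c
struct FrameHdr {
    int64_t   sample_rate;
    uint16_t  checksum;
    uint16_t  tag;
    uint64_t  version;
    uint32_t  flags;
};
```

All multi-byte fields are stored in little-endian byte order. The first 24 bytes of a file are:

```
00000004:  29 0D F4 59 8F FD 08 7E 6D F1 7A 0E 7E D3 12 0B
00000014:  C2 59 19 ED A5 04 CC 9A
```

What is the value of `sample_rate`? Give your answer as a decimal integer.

`sample_rate` is the first field, at byte offset 0, occupying 8 bytes.
Bytes at offsets 0..7: 29 0D F4 59 8F FD 08 7E.
In little-endian order the low byte comes first in memory.
Reassemble most-significant byte first: 7E 08 FD 8F 59 F4 0D 29 → 0x7E08FD8F59F40D29.
0x7E08FD8F59F40D29 = 9081787440723922217.

9081787440723922217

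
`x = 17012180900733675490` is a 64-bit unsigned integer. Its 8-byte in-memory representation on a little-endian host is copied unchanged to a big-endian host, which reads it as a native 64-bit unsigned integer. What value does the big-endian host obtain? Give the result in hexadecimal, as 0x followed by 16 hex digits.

0xE267EA12656817EC

17012180900733675490 in 64-bit hexadecimal is 0xEC17686512EA67E2.
Stored little-endian, the bytes at ascending addresses are E2 67 EA 12 65 68 17 EC.
Read back as big-endian, the last byte is least significant, giving 0xE267EA12656817EC.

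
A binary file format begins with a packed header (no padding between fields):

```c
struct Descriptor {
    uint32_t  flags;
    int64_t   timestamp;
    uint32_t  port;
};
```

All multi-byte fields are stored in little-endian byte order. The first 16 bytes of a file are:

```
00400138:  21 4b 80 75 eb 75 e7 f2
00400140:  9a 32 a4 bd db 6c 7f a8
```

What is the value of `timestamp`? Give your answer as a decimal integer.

-4781641263279016469

`timestamp` follows `flags` (4 bytes), so it starts at byte offset 4 and occupies 8 bytes.
Bytes at offsets 4..11: EB 75 E7 F2 9A 32 A4 BD.
Little-endian: lowest address holds the least-significant byte.
Reassemble most-significant byte first: BD A4 32 9A F2 E7 75 EB → 0xBDA4329AF2E775EB.
Top bit is set, so as a signed 64-bit value this is 0xBDA4329AF2E775EB − 2^64 = -4781641263279016469.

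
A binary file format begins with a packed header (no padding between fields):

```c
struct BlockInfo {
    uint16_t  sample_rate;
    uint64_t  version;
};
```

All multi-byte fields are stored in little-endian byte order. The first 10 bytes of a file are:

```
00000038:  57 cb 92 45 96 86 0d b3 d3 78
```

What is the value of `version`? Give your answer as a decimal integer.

8706499375311242642

`version` follows `sample_rate` (2 bytes), so it starts at byte offset 2 and occupies 8 bytes.
Bytes at offsets 2..9: 92 45 96 86 0D B3 D3 78.
Little-endian: lowest address holds the least-significant byte.
Reassemble most-significant byte first: 78 D3 B3 0D 86 96 45 92 → 0x78D3B30D86964592.
0x78D3B30D86964592 = 8706499375311242642.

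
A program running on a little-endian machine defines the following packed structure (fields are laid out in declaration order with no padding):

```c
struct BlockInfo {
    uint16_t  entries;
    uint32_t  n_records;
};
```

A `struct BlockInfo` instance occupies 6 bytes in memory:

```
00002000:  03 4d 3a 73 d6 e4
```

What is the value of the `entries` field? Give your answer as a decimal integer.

`entries` is the first field, at byte offset 0, occupying 2 bytes.
Bytes at offsets 0..1: 03 4D.
Little-endian stores the least-significant byte at the lowest address.
Reassemble most-significant byte first: 4D 03 → 0x4D03.
0x4D03 = 19715.

19715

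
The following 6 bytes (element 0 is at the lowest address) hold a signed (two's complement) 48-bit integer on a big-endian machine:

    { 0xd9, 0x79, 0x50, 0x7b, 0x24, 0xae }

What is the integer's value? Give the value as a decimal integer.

In big-endian order the high byte comes first in memory.
The bytes are already most-significant first: 0xD979507B24AE.
Top bit is set, so as a signed 48-bit value this is 0xD979507B24AE − 2^48 = -42359912192850.

-42359912192850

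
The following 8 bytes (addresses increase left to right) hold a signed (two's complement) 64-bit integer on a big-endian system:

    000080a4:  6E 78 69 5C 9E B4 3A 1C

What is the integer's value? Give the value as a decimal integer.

7960228187897870876

In big-endian order the high byte comes first in memory.
The bytes are already most-significant first: 0x6E78695C9EB43A1C.
0x6E78695C9EB43A1C = 7960228187897870876.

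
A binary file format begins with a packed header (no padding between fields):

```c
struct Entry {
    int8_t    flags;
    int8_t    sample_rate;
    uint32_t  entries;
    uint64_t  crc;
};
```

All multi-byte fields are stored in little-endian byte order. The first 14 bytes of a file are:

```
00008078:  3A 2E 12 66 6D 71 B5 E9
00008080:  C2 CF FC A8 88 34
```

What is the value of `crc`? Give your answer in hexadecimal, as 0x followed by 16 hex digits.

0x3488A8FCCFC2E9B5

`crc` follows `flags` (1 B), `sample_rate` (1 B), `entries` (4 B), so it starts at offset 1 + 1 + 4 = 6 and occupies 8 bytes.
Bytes at offsets 6..13: B5 E9 C2 CF FC A8 88 34.
In little-endian order the low byte comes first in memory.
Reassemble most-significant byte first: 34 88 A8 FC CF C2 E9 B5 → 0x3488A8FCCFC2E9B5.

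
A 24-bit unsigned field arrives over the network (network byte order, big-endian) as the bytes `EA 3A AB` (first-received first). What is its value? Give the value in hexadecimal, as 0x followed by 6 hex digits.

0xEA3AAB

Big-endian: lowest address holds the most-significant byte.
The bytes are already most-significant first: 0xEA3AAB.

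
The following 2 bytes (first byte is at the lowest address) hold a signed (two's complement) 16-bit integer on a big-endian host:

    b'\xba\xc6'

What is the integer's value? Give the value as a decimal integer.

Big-endian stores the most-significant byte at the lowest address.
The bytes are already most-significant first: 0xBAC6.
Top bit is set, so as a signed 16-bit value this is 0xBAC6 − 2^16 = -17722.

-17722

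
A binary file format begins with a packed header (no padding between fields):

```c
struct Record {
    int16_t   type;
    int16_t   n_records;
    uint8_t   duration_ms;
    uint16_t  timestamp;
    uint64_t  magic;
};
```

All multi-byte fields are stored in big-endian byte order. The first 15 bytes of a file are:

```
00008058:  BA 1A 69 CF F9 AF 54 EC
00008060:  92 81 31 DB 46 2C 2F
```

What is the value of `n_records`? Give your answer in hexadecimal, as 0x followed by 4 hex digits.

0x69CF

`n_records` follows `type` (2 bytes), so it starts at byte offset 2 and occupies 2 bytes.
Bytes at offsets 2..3: 69 CF.
In big-endian order the high byte comes first in memory.
The bytes are already most-significant first: 0x69CF.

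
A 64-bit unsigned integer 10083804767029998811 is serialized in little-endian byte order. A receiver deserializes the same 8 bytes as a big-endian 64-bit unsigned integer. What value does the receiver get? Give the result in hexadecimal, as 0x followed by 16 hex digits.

0xDBB4366302DFF08B

10083804767029998811 in 64-bit hexadecimal is 0x8BF0DF026336B4DB.
Stored little-endian, the bytes at ascending addresses are DB B4 36 63 02 DF F0 8B.
Read back as big-endian, the last byte is least significant, giving 0xDBB4366302DFF08B.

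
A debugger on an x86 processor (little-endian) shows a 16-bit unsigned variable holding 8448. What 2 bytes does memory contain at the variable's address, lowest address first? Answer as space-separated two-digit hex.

8448 in hexadecimal, padded to 16 bits, is 0x2100.
Split into bytes (most-significant first): 21 00.
Little-endian: lowest address holds the least-significant byte.
So at ascending addresses the bytes are 00 21.

00 21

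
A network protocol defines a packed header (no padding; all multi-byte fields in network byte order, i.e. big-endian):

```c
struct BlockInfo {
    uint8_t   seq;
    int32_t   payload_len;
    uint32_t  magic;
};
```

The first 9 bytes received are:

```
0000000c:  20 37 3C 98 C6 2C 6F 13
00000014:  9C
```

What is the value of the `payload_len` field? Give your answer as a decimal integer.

`payload_len` follows `seq` (1 byte), so it starts at byte offset 1 and occupies 4 bytes.
Bytes at offsets 1..4: 37 3C 98 C6.
Big-endian: lowest address holds the most-significant byte.
The bytes are already most-significant first: 0x373C98C6.
0x373C98C6 = 926718150.

926718150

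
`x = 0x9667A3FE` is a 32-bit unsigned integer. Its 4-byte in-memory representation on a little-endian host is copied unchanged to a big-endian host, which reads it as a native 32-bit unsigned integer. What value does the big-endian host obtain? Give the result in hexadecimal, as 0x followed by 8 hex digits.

Stored little-endian, the bytes at ascending addresses are FE A3 67 96.
Read back as big-endian, the last byte is least significant, giving 0xFEA36796.

0xFEA36796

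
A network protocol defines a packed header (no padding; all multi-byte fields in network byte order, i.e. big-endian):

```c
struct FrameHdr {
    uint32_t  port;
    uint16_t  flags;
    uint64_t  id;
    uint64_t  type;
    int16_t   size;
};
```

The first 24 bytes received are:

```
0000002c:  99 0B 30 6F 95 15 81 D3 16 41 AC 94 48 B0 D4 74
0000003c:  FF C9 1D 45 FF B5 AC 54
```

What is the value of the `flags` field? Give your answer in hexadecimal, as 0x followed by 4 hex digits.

`flags` follows `port` (4 bytes), so it starts at byte offset 4 and occupies 2 bytes.
Bytes at offsets 4..5: 95 15.
Big-endian stores the most-significant byte at the lowest address.
The bytes are already most-significant first: 0x9515.

0x9515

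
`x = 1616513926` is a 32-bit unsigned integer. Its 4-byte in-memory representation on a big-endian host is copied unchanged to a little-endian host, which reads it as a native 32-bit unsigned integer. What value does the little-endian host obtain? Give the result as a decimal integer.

1616513926 in 32-bit hexadecimal is 0x605A0B86.
Stored big-endian, the bytes at ascending addresses are 60 5A 0B 86.
Read back as little-endian, the first byte is least significant, giving 0x860B5A60.
0x860B5A60 = 2248890976.

2248890976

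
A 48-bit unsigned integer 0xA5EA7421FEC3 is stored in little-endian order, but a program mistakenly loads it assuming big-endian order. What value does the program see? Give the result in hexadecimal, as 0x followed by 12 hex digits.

0xC3FE2174EAA5

Stored little-endian, the bytes at ascending addresses are C3 FE 21 74 EA A5.
Read back as big-endian, the last byte is least significant, giving 0xC3FE2174EAA5.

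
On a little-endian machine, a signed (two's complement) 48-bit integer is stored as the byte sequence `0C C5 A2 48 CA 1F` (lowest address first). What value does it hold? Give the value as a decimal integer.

34953662481676

Little-endian stores the least-significant byte at the lowest address.
Reassemble most-significant byte first: 1F CA 48 A2 C5 0C → 0x1FCA48A2C50C.
0x1FCA48A2C50C = 34953662481676.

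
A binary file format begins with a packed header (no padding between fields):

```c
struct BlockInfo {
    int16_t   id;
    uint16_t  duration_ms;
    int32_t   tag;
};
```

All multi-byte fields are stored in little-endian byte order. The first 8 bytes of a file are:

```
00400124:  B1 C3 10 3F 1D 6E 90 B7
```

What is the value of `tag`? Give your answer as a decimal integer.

-1215271395

`tag` follows `id` (2 B), `duration_ms` (2 B), so it starts at offset 2 + 2 = 4 and occupies 4 bytes.
Bytes at offsets 4..7: 1D 6E 90 B7.
Little-endian: lowest address holds the least-significant byte.
Reassemble most-significant byte first: B7 90 6E 1D → 0xB7906E1D.
Top bit is set, so as a signed 32-bit value this is 0xB7906E1D − 2^32 = -1215271395.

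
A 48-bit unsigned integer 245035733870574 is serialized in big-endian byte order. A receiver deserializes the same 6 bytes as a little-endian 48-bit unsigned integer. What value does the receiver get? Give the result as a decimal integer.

245035733870574 in 48-bit hexadecimal is 0xDEDBD3DFE7EE.
Stored big-endian, the bytes at ascending addresses are DE DB D3 DF E7 EE.
Read back as little-endian, the first byte is least significant, giving 0xEEE7DFD3DBDE.
0xEEE7DFD3DBDE = 262679660059614.

262679660059614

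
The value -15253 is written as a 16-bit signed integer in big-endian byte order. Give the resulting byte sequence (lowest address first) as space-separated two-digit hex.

C4 6B

Two's complement of -15253 in 16 bits: 15253 = 0x3B95; invert → 0xC46A; add 1 → 0xC46B.
Split into bytes (most-significant first): C4 6B.
Big-endian: lowest address holds the most-significant byte.
So the memory order matches the most-significant-first order: C4 6B.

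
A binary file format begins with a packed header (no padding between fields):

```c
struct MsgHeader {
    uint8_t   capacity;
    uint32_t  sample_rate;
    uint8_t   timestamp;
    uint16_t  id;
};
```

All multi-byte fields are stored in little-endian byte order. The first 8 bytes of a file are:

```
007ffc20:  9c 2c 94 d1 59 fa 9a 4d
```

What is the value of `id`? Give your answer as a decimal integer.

19866

`id` follows `capacity` (1 B), `sample_rate` (4 B), `timestamp` (1 B), so it starts at offset 1 + 4 + 1 = 6 and occupies 2 bytes.
Bytes at offsets 6..7: 9A 4D.
In little-endian order the low byte comes first in memory.
Reassemble most-significant byte first: 4D 9A → 0x4D9A.
0x4D9A = 19866.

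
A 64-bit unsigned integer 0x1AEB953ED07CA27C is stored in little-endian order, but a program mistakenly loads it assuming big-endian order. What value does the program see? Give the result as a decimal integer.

8980877840775244570

Stored little-endian, the bytes at ascending addresses are 7C A2 7C D0 3E 95 EB 1A.
Read back as big-endian, the last byte is least significant, giving 0x7CA27CD03E95EB1A.
0x7CA27CD03E95EB1A = 8980877840775244570.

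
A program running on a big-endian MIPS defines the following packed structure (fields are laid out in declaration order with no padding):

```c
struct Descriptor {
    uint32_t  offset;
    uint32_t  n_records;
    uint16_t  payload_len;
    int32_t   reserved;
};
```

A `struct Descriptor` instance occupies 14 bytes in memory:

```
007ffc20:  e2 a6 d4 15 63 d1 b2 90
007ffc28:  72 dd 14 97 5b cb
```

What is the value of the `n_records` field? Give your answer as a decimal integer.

1674687120

`n_records` follows `offset` (4 bytes), so it starts at byte offset 4 and occupies 4 bytes.
Bytes at offsets 4..7: 63 D1 B2 90.
Big-endian: lowest address holds the most-significant byte.
The bytes are already most-significant first: 0x63D1B290.
0x63D1B290 = 1674687120.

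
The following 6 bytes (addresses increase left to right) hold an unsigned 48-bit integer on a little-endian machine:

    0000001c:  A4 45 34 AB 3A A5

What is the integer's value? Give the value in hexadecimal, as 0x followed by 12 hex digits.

In little-endian order the low byte comes first in memory.
Reassemble most-significant byte first: A5 3A AB 34 45 A4 → 0xA53AAB3445A4.

0xA53AAB3445A4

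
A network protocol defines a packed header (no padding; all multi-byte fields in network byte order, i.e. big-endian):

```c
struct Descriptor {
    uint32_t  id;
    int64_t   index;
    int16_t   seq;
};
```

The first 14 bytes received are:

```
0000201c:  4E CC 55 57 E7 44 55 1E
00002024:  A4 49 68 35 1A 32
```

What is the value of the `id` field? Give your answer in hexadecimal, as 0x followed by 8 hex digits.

`id` is the first field, at byte offset 0, occupying 4 bytes.
Bytes at offsets 0..3: 4E CC 55 57.
Big-endian: lowest address holds the most-significant byte.
The bytes are already most-significant first: 0x4ECC5557.

0x4ECC5557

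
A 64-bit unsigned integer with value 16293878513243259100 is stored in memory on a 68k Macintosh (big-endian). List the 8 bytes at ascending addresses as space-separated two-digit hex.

16293878513243259100 in hexadecimal, padded to 64 bits, is 0xE21F7C2DDB3C00DC.
Split into bytes (most-significant first): E2 1F 7C 2D DB 3C 00 DC.
In big-endian order the high byte comes first in memory.
So the memory order matches the most-significant-first order: E2 1F 7C 2D DB 3C 00 DC.

E2 1F 7C 2D DB 3C 00 DC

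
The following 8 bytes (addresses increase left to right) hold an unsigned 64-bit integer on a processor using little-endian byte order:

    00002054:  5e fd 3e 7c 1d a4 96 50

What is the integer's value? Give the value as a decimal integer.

In little-endian order the low byte comes first in memory.
Reassemble most-significant byte first: 50 96 A4 1D 7C 3E FD 5E → 0x5096A41D7C3EFD5E.
0x5096A41D7C3EFD5E = 5807009216086343006.

5807009216086343006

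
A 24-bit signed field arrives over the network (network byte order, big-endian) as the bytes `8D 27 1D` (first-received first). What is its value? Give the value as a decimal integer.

Big-endian: lowest address holds the most-significant byte.
The bytes are already most-significant first: 0x8D271D.
Top bit is set, so as a signed 24-bit value this is 0x8D271D − 2^24 = -7526627.

-7526627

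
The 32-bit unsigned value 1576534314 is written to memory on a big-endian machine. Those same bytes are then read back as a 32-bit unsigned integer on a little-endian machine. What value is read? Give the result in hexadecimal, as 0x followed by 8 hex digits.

1576534314 in 32-bit hexadecimal is 0x5DF8012A.
Stored big-endian, the bytes at ascending addresses are 5D F8 01 2A.
Read back as little-endian, the first byte is least significant, giving 0x2A01F85D.

0x2A01F85D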